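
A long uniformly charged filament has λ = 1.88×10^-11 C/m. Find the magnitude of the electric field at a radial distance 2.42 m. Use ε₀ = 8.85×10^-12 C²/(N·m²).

E = 0.14 N/C

Choose a coaxial cylinder of radius r = 2.42 m (arbitrary length L) as the Gaussian surface.
Q_enc = λL, so λ_enc = 1.88×10^-11 C/m.
Gauss's law: E·2πrL = λ_enc L/ε₀.
E = |λ_enc|/(2πε₀r) = (1.88×10^-11)/(2π·8.85×10^-12·2.42) = 0.14 N/C.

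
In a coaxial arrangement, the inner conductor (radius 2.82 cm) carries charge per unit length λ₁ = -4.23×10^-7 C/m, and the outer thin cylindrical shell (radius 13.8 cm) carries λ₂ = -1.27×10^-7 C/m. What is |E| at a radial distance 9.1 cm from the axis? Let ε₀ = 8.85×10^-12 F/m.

By cylindrical symmetry E is radial; use a coaxial Gaussian cylinder of radius 9.1 cm and length L (between the conductors, 2.82 cm < r < 13.8 cm).
Only the inner wire is enclosed; the outer shell contributes nothing inside itself. λ_enc = λ₁ = -4.23×10^-7 C/m.
Applying ∮E·dA = Q_enc/ε₀ with the end caps contributing no flux:
E = |λ_enc|/(2πε₀r) = (4.23×10^-7)/(2π·8.85×10^-12·0.091) = 8.36e4 N/C.

E = 8.36×10^4 N/C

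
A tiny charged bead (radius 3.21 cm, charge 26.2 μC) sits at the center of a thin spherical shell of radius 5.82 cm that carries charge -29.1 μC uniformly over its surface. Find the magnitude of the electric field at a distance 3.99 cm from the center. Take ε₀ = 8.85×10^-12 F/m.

|E| ≈ 1.48×10^8 V/m

By spherical symmetry E is radial; choose a Gaussian sphere of radius r = 3.99 cm (between the bodies, 3.21 cm < r < 5.82 cm).
Only the inner charge is enclosed; the outer shell contributes nothing inside itself. Q_enc = 26.2 μC = 2.62×10^-5 C.
By Gauss's law, ∮E·dA = E·4πr² = Q_enc/ε₀.
E = |Q_enc|/(4πε₀r²) = (2.62×10^-5)/(4π·8.85×10^-12·(0.0399)²) = 1.48e8 N/C.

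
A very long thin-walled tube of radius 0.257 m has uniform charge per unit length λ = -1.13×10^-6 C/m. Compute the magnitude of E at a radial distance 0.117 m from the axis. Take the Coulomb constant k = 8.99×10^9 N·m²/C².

Take a coaxial cylindrical Gaussian surface of radius r = 0.117 m and length L (r < 0.257 m, inside the shell).
All the surface charge lies outside this cylinder: Q_enc = 0, hence E = 0.

E = 0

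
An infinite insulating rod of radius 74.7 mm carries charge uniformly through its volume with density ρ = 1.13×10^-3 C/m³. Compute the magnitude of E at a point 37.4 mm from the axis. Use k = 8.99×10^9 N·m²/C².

2.39×10^6 V/m

By cylindrical symmetry E is radial; use a coaxial Gaussian cylinder of radius 37.4 mm and length L (r < R).
Enclosed charge per unit length: λ_enc = ρ·πr² = (1.13e-3)π(0.0374)² = 4.966×10^-6 C/m.
Since E is radial and uniform over the curved surface, Φ = E·2πrL = Q_enc/ε₀ = λ_enc L/ε₀.
E = 2k|λ_enc|/r = 2(8.99×10^9)(4.966×10^-6)/(0.0374) = 2.39×10^6 N/C.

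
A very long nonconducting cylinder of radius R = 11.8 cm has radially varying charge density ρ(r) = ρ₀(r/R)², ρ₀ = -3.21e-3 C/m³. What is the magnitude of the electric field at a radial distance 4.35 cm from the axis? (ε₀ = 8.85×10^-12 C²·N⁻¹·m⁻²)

E ≈ 5.36×10^5 N/C

Take a coaxial cylindrical Gaussian surface of radius r = 4.35 cm and length L (r < R).
λ_enc = ∫₀^r ρ(r')·2πr' dr' = (2πρ₀/R²)·r^4/4 = -1.297×10^-6 C/m.
Gauss's law: E·2πrL = λ_enc L/ε₀.
E = |λ_enc|/(2πε₀r) = (1.297×10^-6)/(2π·8.85×10^-12·0.0435) = 5.36×10^5 N/C.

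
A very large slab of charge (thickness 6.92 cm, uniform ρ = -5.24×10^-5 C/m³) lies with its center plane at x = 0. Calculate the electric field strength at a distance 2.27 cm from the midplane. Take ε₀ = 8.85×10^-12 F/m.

|E| ≈ 1.34×10^5 N/C

By symmetry E is perpendicular to the slab. A Gaussian pillbox from −2.27 cm to +2.27 cm (face area A) lies entirely within the slab.
Q_enc = ρ·(2x)·A and flux = 2EA, so 2EA = 2ρxA/ε₀ ⇒ E = |ρ|x/ε₀.
E = (5.24e-5)(0.0227)/(8.85×10^-12) = 1.34e5 N/C.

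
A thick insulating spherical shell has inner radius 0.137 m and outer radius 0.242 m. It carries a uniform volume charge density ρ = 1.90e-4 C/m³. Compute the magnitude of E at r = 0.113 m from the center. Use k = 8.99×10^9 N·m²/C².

By spherical symmetry E is radial; choose a Gaussian sphere of radius r = 0.113 m (r < 0.137 m, inside the empty cavity).
Q_enc = 0 (all charge lies at larger r); Gauss's law gives E = 0.

E = 0 (no enclosed charge)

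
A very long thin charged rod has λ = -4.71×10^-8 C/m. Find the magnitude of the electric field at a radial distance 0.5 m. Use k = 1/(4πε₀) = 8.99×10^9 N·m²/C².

Take a coaxial cylindrical Gaussian surface of radius r = 0.5 m and length L.
Q_enc = λL, so λ_enc = -4.71×10^-8 C/m.
Applying ∮E·dA = Q_enc/ε₀ with the end caps contributing no flux:
E = 2k|λ_enc|/r = 2(8.99×10^9)(4.71×10^-8)/(0.5) = 1.69×10^3 N/C.

E = 1.69×10^3 V/m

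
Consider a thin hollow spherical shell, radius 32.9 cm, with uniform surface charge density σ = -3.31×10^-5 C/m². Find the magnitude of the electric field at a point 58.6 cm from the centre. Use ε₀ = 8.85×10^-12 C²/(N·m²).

Take a concentric spherical Gaussian surface of radius r = 58.6 cm (r > 32.9 cm).
The entire shell is enclosed: Q_enc = σ·4πR² = (-3.31e-5)·4π·(0.329)² = -4.502×10^-5 C.
Since E is radial and uniform over the Gaussian sphere, Φ = E·4πr² = Q_enc/ε₀.
E = |Q_enc|/(4πε₀r²) = (4.502×10^-5)/(4π·8.85×10^-12·(0.586)²) = 1.18×10^6 N/C.

|E| ≈ 1.18×10^6 V/m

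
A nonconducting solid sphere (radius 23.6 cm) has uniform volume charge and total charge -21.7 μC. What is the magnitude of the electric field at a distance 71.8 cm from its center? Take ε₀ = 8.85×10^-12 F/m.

|E| ≈ 3.78e5 N/C

Use a concentric Gaussian sphere at r = 71.8 cm (r > R, so the entire charge is enclosed).
Q_enc = -21.7 μC = -2.17×10^-5 C.
Applying ∮E·dA = Q_enc/ε₀ with Φ = E(4πr²):
E = |Q_enc|/(4πε₀r²) = (2.17e-5)/(4π·8.85×10^-12·(0.718)²) = 3.78×10^5 N/C.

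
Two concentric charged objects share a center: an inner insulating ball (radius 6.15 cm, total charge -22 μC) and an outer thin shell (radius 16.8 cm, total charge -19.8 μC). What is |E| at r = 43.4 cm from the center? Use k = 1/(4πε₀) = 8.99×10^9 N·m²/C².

By spherical symmetry E is radial; choose a Gaussian sphere of radius r = 43.4 cm (r > 16.8 cm, enclosing both).
Q_enc = (-22 μC) + (-19.8 μC) = -4.18×10^-5 C.
By Gauss's law, ∮E·dA = E·4πr² = Q_enc/ε₀.
E = k|Q_enc|/r² = (8.99×10^9)(4.18×10^-5)/(0.434)² = 2.00×10^6 N/C.

2.00×10^6 V/m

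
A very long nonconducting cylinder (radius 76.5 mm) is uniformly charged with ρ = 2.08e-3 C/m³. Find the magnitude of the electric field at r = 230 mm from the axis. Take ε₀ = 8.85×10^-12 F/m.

Coaxial Gaussian cylinder, radius r = 230 mm, length L (r > 76.5 mm, full cross-section enclosed).
λ_enc = ρ·πR² = (2.08×10^-3)π(0.0765)² = 3.824×10^-5 C/m.
Since E is radial and uniform over the curved surface, Φ = E·2πrL = Q_enc/ε₀ = λ_enc L/ε₀.
E = |λ_enc|/(2πε₀r) = (3.824e-5)/(2π·8.85×10^-12·0.23) = 2.99e6 N/C.

E = 2.99×10^6 V/m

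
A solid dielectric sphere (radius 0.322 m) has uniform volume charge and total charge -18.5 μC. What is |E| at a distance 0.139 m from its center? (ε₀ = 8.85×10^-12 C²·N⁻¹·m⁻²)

E ≈ 6.93×10^5 N/C

Symmetry ⇒ E = E(r) r̂. Gaussian sphere of radius r = 0.139 m (r < R).
For a uniform sphere the enclosed fraction is (r/R)³, so Q_enc = (-18.5 μC)(0.139/0.322)³ = -1.488×10^-6 C.
Applying ∮E·dA = Q_enc/ε₀ with Φ = E(4πr²):
E = |Q_enc|/(4πε₀r²) = (1.488×10^-6)/(4π·8.85×10^-12·(0.139)²) = 6.93×10^5 N/C.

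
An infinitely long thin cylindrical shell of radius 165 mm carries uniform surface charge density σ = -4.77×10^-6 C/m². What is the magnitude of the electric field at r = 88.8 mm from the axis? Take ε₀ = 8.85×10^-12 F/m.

Coaxial Gaussian cylinder, radius r = 88.8 mm, length L (r < 165 mm, inside the shell).
All the surface charge lies outside this cylinder: Q_enc = 0, hence E = 0.

E = 0 (no enclosed charge)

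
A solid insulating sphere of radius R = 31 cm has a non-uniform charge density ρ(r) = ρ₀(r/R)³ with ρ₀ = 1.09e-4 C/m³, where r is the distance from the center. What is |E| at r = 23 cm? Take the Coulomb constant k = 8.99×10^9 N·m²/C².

Use a concentric Gaussian sphere at r = 23 cm (r < R).
Q_enc = ∫₀^r ρ(r')·4πr'² dr' = (4πρ₀/R³) ∫₀^r r'^5 dr' = 4πρ₀ r^6/(6·R³) = 1.134×10^-6 C.
By Gauss's law, ∮E·dA = E·4πr² = Q_enc/ε₀.
E = k|Q_enc|/r² = (8.99×10^9)(1.134e-6)/(0.23)² = 1.93×10^5 N/C.

1.93×10^5 N/C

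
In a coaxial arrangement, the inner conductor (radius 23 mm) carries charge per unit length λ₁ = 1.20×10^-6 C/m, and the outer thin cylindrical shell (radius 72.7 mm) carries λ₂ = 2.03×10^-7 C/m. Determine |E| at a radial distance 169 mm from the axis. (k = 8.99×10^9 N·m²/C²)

Choose a coaxial cylinder of radius r = 169 mm (arbitrary length L) as the Gaussian surface (r > 72.7 mm, enclosing both).
λ_enc = λ₁ + λ₂ = (1.20×10^-6) + (2.03×10^-7) = 1.403×10^-6 C/m.
By Gauss's law (flux through the curved wall only), E·2πrL = λ_enc L/ε₀.
E = 2k|λ_enc|/r = 2(8.99×10^9)(1.403×10^-6)/(0.169) = 1.49×10^5 N/C.

E = 1.49×10^5 N/C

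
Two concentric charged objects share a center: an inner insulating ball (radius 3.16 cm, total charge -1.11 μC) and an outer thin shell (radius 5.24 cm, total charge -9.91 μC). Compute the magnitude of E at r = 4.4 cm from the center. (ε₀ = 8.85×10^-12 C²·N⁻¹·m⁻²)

5.16e6 V/m

By spherical symmetry E is radial; choose a Gaussian sphere of radius r = 4.4 cm (between the bodies, 3.16 cm < r < 5.24 cm).
The shell at 5.24 cm lies outside the Gaussian surface, so Q_enc = -1.11 μC = -1.11×10^-6 C.
Applying ∮E·dA = Q_enc/ε₀ with Φ = E(4πr²):
E = |Q_enc|/(4πε₀r²) = (1.11e-6)/(4π·8.85×10^-12·(0.044)²) = 5.16e6 N/C.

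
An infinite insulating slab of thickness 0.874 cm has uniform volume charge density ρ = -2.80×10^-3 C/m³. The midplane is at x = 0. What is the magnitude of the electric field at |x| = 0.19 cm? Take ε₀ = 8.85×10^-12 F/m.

|E| ≈ 6.01e5 N/C

By symmetry E is perpendicular to the slab. A Gaussian pillbox from −0.19 cm to +0.19 cm (face area A) lies entirely within the slab.
Q_enc = ρ·(2x)·A and flux = 2EA, so 2EA = 2ρxA/ε₀ ⇒ E = |ρ|x/ε₀.
E = (2.80e-3)(0.0019)/(8.85×10^-12) = 6.01×10^5 N/C.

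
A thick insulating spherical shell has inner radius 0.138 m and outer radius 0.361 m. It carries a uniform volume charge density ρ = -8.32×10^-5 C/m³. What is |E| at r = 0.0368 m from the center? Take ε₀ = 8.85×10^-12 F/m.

Symmetry ⇒ E = E(r) r̂. Gaussian sphere of radius r = 0.0368 m (r < 0.138 m, inside the empty cavity).
Q_enc = 0 (all charge lies at larger r); Gauss's law gives E = 0.

E = 0 (no enclosed charge)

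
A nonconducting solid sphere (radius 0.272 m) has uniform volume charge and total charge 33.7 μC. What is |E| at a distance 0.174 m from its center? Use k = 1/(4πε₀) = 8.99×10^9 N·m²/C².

E ≈ 2.62×10^6 N/C

Use a concentric Gaussian sphere at r = 0.174 m (r < R).
For a uniform sphere the enclosed fraction is (r/R)³, so Q_enc = (33.7 μC)(0.174/0.272)³ = 8.822×10^-6 C.
Since E is radial and uniform over the Gaussian sphere, Φ = E·4πr² = Q_enc/ε₀.
E = k|Q_enc|/r² = (8.99×10^9)(8.822e-6)/(0.174)² = 2.62e6 N/C.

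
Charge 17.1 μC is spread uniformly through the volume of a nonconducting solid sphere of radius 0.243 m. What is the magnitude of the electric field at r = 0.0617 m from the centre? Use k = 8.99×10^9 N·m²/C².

By spherical symmetry E is radial; choose a Gaussian sphere of radius r = 0.0617 m (r < R).
For a uniform sphere the enclosed fraction is (r/R)³, so Q_enc = (17.1 μC)(0.0617/0.243)³ = 2.799e-7 C.
Gauss's law: E·4πr² = Q_enc/ε₀.
E = k|Q_enc|/r² = (8.99×10^9)(2.799×10^-7)/(0.0617)² = 6.61×10^5 N/C.

E ≈ 6.61×10^5 N/C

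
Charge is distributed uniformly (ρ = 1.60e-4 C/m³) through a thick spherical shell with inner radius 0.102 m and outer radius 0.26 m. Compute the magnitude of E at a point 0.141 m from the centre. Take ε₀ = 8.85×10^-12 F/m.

E = 5.28×10^5 N/C

Take a concentric spherical Gaussian surface of radius r = 0.141 m (within the shell material, 0.102 m < r < 0.26 m).
Only the shell between 0.102 m and r is enclosed: Q_enc = ρ·(4π/3)(r³ − a³) = (1.60×10^-4)·(4π/3)·((0.141)³ − (0.102)³) = 1.168e-6 C.
Since E is radial and uniform over the Gaussian sphere, Φ = E·4πr² = Q_enc/ε₀.
E = |Q_enc|/(4πε₀r²) = (1.168×10^-6)/(4π·8.85×10^-12·(0.141)²) = 5.28×10^5 N/C.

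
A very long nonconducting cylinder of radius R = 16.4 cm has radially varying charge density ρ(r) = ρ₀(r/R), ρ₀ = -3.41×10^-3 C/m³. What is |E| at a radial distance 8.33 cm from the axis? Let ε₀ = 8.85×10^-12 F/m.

5.43×10^6 V/m

Coaxial Gaussian cylinder, radius r = 8.33 cm, length L (r < R).
Integrating ρ over the cross-section to radius r: λ_enc = (2πρ₀/R) ∫₀^r r'^2 dr' = 2πρ₀ r^3/(3·R) = -2.517×10^-5 C/m.
Applying ∮E·dA = Q_enc/ε₀ with the end caps contributing no flux:
E = |λ_enc|/(2πε₀r) = (2.517×10^-5)/(2π·8.85×10^-12·0.0833) = 5.43×10^6 N/C.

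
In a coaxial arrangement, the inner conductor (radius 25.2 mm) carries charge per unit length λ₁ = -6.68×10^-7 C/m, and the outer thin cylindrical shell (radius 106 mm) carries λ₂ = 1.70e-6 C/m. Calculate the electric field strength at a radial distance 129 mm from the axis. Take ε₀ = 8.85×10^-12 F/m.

By cylindrical symmetry E is radial; use a coaxial Gaussian cylinder of radius 129 mm and length L (r > 106 mm, enclosing both).
λ_enc = λ₁ + λ₂ = (-6.68e-7) + (1.70×10^-6) = 1.032e-6 C/m.
Applying ∮E·dA = Q_enc/ε₀ with the end caps contributing no flux:
E = |λ_enc|/(2πε₀r) = (1.032×10^-6)/(2π·8.85×10^-12·0.129) = 1.44e5 N/C.

|E| ≈ 1.44e5 V/m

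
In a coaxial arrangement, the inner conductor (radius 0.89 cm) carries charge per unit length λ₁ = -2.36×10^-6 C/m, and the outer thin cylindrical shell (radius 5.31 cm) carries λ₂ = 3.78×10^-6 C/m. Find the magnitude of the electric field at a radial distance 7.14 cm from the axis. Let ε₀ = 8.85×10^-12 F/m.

Coaxial Gaussian cylinder, radius r = 7.14 cm, length L (r > 5.31 cm, enclosing both).
λ_enc = λ₁ + λ₂ = (-2.36×10^-6) + (3.78×10^-6) = 1.42×10^-6 C/m.
Since E is radial and uniform over the curved surface, Φ = E·2πrL = Q_enc/ε₀ = λ_enc L/ε₀.
E = |λ_enc|/(2πε₀r) = (1.42e-6)/(2π·8.85×10^-12·0.0714) = 3.58×10^5 N/C.

E = 3.58×10^5 N/C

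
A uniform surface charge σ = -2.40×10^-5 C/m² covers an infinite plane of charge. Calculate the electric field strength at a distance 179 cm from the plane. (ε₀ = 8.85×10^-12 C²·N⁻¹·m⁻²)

By planar symmetry E is perpendicular to the sheet and uniform; use a Gaussian pillbox with flat faces of area A on each side of the sheet.
Only the two end caps contribute flux: Φ = 2EA. With Q_enc = σA, Gauss's law gives E = |σ|/(2ε₀).
E = |σ|/(2ε₀) = (2.40×10^-5)/(2·8.85×10^-12) = 1.36×10^6 N/C.

|E| = 1.36e6 N/C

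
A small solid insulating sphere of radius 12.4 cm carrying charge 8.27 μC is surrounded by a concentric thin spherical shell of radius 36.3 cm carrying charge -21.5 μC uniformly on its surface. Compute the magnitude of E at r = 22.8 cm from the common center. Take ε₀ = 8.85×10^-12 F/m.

E ≈ 1.43e6 N/C

Symmetry ⇒ E = E(r) r̂. Gaussian sphere of radius r = 22.8 cm (between the bodies, 12.4 cm < r < 36.3 cm).
Only the inner charge is enclosed; the outer shell contributes nothing inside itself. Q_enc = 8.27 μC = 8.27e-6 C.
By Gauss's law, ∮E·dA = E·4πr² = Q_enc/ε₀.
E = |Q_enc|/(4πε₀r²) = (8.27×10^-6)/(4π·8.85×10^-12·(0.228)²) = 1.43×10^6 N/C.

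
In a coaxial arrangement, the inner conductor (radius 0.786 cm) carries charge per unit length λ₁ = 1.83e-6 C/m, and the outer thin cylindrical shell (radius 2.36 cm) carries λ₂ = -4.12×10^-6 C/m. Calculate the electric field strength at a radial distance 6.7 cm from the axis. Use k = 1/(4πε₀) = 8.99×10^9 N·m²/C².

E = 6.15×10^5 V/m

Coaxial Gaussian cylinder, radius r = 6.7 cm, length L (r > 2.36 cm, enclosing both).
λ_enc = λ₁ + λ₂ = (1.83×10^-6) + (-4.12×10^-6) = -2.29e-6 C/m.
Applying ∮E·dA = Q_enc/ε₀ with the end caps contributing no flux:
E = 2k|λ_enc|/r = 2(8.99×10^9)(2.29×10^-6)/(0.067) = 6.15e5 N/C.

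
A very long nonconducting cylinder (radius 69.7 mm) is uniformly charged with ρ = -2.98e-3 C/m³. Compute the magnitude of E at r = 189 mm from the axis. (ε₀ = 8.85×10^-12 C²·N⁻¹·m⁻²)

|E| = 4.33×10^6 V/m

By cylindrical symmetry E is radial; use a coaxial Gaussian cylinder of radius 189 mm and length L (r > 69.7 mm, full cross-section enclosed).
λ_enc = ρ·πR² = (-2.98×10^-3)π(0.0697)² = -4.548×10^-5 C/m.
Gauss's law: E·2πrL = λ_enc L/ε₀.
E = |λ_enc|/(2πε₀r) = (4.548e-5)/(2π·8.85×10^-12·0.189) = 4.33e6 N/C.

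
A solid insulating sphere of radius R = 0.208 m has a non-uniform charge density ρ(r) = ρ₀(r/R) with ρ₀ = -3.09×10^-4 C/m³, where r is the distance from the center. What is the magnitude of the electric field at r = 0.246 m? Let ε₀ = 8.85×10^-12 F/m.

|E| = 1.30×10^6 V/m

By spherical symmetry E is radial; choose a Gaussian sphere of radius r = 0.246 m (r > R, all charge enclosed).
Q_enc = 4π ∫₀^R ρ₀(r'/R)^1 r'² dr' = 4πρ₀R³/4 = -8.736×10^-6 C.
Since E is radial and uniform over the Gaussian sphere, Φ = E·4πr² = Q_enc/ε₀.
E = |Q_enc|/(4πε₀r²) = (8.736×10^-6)/(4π·8.85×10^-12·(0.246)²) = 1.30×10^6 N/C.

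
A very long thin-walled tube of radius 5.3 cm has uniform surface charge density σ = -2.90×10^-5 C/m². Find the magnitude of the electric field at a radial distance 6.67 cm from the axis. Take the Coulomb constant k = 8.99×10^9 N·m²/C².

2.60×10^6 N/C

By cylindrical symmetry E is radial; use a coaxial Gaussian cylinder of radius 6.67 cm and length L (r > 5.3 cm).
The whole shell is enclosed: λ_enc = σ·2πR = (-2.90×10^-5)·2π·(0.053) = -9.657×10^-6 C/m.
Since E is radial and uniform over the curved surface, Φ = E·2πrL = Q_enc/ε₀ = λ_enc L/ε₀.
E = 2k|λ_enc|/r = 2(8.99×10^9)(9.657×10^-6)/(0.0667) = 2.60×10^6 N/C.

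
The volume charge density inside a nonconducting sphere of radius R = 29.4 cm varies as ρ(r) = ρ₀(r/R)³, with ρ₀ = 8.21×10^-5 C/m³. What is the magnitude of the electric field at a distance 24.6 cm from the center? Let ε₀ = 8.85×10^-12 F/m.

E = 2.23×10^5 N/C

Use a concentric Gaussian sphere at r = 24.6 cm (r < R).
Integrate the density: Q_enc = 4π ∫₀^r ρ₀(r'/R)^3 r'² dr' = 4πρ₀ r^6/(6·R³) = 1.50×10^-6 C.
Since E is radial and uniform over the Gaussian sphere, Φ = E·4πr² = Q_enc/ε₀.
E = |Q_enc|/(4πε₀r²) = (1.50×10^-6)/(4π·8.85×10^-12·(0.246)²) = 2.23×10^5 N/C.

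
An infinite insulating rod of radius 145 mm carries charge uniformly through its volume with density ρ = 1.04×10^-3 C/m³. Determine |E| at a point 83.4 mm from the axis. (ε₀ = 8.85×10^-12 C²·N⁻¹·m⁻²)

|E| = 4.90×10^6 V/m

Coaxial Gaussian cylinder, radius r = 83.4 mm, length L (r < R).
Enclosed charge per unit length: λ_enc = ρ·πr² = (1.04×10^-3)π(0.0834)² = 2.273×10^-5 C/m.
Since E is radial and uniform over the curved surface, Φ = E·2πrL = Q_enc/ε₀ = λ_enc L/ε₀.
E = |λ_enc|/(2πε₀r) = (2.273e-5)/(2π·8.85×10^-12·0.0834) = 4.90×10^6 N/C.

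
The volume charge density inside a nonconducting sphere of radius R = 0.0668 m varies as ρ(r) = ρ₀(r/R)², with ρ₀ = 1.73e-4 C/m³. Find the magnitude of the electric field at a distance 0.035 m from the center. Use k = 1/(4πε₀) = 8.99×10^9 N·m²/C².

|E| = 3.76×10^4 N/C

Symmetry ⇒ E = E(r) r̂. Gaussian sphere of radius r = 0.035 m (r < R).
Q_enc = ∫₀^r ρ(r')·4πr'² dr' = (4πρ₀/R²) ∫₀^r r'^4 dr' = 4πρ₀ r^5/(5·R²) = 5.118×10^-9 C.
Gauss's law: E·4πr² = Q_enc/ε₀.
E = k|Q_enc|/r² = (8.99×10^9)(5.118e-9)/(0.035)² = 3.76e4 N/C.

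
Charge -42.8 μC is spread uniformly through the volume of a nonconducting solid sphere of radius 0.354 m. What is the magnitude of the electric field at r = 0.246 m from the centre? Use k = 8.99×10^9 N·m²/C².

|E| = 2.13×10^6 V/m

Take a concentric spherical Gaussian surface of radius r = 0.246 m (r < R).
Only the charge within r is enclosed: Q_enc = Q·(r/R)³ = (-42.8 μC)·(0.246 m/0.354 m)³ = -1.436e-5 C.
Applying ∮E·dA = Q_enc/ε₀ with Φ = E(4πr²):
E = k|Q_enc|/r² = (8.99×10^9)(1.436×10^-5)/(0.246)² = 2.13×10^6 N/C.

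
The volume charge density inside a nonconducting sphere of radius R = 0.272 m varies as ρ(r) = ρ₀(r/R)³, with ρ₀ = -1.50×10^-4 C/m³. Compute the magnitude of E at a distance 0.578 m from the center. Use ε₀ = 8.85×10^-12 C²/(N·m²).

|E| = 1.70e5 N/C

Symmetry ⇒ E = E(r) r̂. Gaussian sphere of radius r = 0.578 m (r > R, all charge enclosed).
Q_enc = 4π ∫₀^R ρ₀(r'/R)^3 r'² dr' = 4πρ₀R³/6 = -6.322×10^-6 C.
Since E is radial and uniform over the Gaussian sphere, Φ = E·4πr² = Q_enc/ε₀.
E = |Q_enc|/(4πε₀r²) = (6.322e-6)/(4π·8.85×10^-12·(0.578)²) = 1.70×10^5 N/C.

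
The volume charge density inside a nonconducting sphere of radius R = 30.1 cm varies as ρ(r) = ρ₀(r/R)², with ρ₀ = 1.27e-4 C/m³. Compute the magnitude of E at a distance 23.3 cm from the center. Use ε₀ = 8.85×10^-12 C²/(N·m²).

E ≈ 4.01e5 V/m

Take a concentric spherical Gaussian surface of radius r = 23.3 cm (r < R).
Integrate the density: Q_enc = 4π ∫₀^r ρ₀(r'/R)^2 r'² dr' = 4πρ₀ r^5/(5·R²) = 2.419×10^-6 C.
Applying ∮E·dA = Q_enc/ε₀ with Φ = E(4πr²):
E = |Q_enc|/(4πε₀r²) = (2.419×10^-6)/(4π·8.85×10^-12·(0.233)²) = 4.01×10^5 N/C.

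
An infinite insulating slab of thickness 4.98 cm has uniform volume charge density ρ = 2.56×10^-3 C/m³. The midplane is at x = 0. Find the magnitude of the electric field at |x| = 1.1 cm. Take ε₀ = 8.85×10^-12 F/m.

3.18×10^6 N/C

By symmetry E is perpendicular to the slab. A Gaussian pillbox from −1.1 cm to +1.1 cm (face area A) lies entirely within the slab.
Q_enc = ρ·(2x)·A and flux = 2EA, so 2EA = 2ρxA/ε₀ ⇒ E = |ρ|x/ε₀.
E = (2.56×10^-3)(0.011)/(8.85×10^-12) = 3.18e6 N/C.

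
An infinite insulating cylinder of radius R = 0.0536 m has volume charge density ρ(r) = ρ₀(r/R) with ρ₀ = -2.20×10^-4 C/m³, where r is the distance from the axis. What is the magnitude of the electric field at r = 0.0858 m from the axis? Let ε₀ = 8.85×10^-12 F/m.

Coaxial Gaussian cylinder, radius r = 0.0858 m, length L (r > R, full charge per length enclosed).
λ_enc = 2π ∫₀^R ρ₀(r'/R)^1 r' dr' = 2πρ₀R²/3 = -1.324e-6 C/m.
Since E is radial and uniform over the curved surface, Φ = E·2πrL = Q_enc/ε₀ = λ_enc L/ε₀.
E = |λ_enc|/(2πε₀r) = (1.324×10^-6)/(2π·8.85×10^-12·0.0858) = 2.77×10^5 N/C.

2.77e5 N/C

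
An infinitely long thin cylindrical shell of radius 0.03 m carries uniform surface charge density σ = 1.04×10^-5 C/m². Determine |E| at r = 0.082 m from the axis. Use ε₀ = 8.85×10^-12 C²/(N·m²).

Coaxial Gaussian cylinder, radius r = 0.082 m, length L (r > 0.03 m).
The whole shell is enclosed: λ_enc = σ·2πR = (1.04e-5)·2π·(0.03) = 1.96×10^-6 C/m.
By Gauss's law (flux through the curved wall only), E·2πrL = λ_enc L/ε₀.
E = |λ_enc|/(2πε₀r) = (1.96e-6)/(2π·8.85×10^-12·0.082) = 4.30e5 N/C.

|E| = 4.30×10^5 N/C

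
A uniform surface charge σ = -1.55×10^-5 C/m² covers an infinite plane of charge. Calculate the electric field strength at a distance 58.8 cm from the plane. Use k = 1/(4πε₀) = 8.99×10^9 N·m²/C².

E ≈ 8.76×10^5 V/m

By planar symmetry E is perpendicular to the sheet and uniform; use a Gaussian pillbox with flat faces of area A on each side of the sheet.
Only the two end caps contribute flux: Φ = 2EA. With Q_enc = σA, Gauss's law gives E = |σ|/(2ε₀).
E = 2πk|σ| = 2π(8.99×10^9)(1.55e-5) = 8.76e5 N/C.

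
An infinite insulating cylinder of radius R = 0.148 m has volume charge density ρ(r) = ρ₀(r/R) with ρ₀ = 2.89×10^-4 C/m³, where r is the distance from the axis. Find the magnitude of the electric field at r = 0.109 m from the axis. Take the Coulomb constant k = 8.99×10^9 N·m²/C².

By cylindrical symmetry E is radial; use a coaxial Gaussian cylinder of radius 0.109 m and length L (r < R).
λ_enc = ∫₀^r ρ(r')·2πr' dr' = (2πρ₀/R)·r^3/3 = 5.296×10^-6 C/m.
Applying ∮E·dA = Q_enc/ε₀ with the end caps contributing no flux:
E = 2k|λ_enc|/r = 2(8.99×10^9)(5.296e-6)/(0.109) = 8.74e5 N/C.

E = 8.74×10^5 N/C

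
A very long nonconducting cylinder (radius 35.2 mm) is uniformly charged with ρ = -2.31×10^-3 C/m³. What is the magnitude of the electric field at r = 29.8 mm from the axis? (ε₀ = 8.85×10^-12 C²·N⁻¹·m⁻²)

|E| = 3.89×10^6 N/C

By cylindrical symmetry E is radial; use a coaxial Gaussian cylinder of radius 29.8 mm and length L (r < R).
Enclosed charge per unit length: λ_enc = ρ·πr² = (-2.31e-3)π(0.0298)² = -6.445e-6 C/m.
Since E is radial and uniform over the curved surface, Φ = E·2πrL = Q_enc/ε₀ = λ_enc L/ε₀.
E = |λ_enc|/(2πε₀r) = (6.445e-6)/(2π·8.85×10^-12·0.0298) = 3.89×10^6 N/C.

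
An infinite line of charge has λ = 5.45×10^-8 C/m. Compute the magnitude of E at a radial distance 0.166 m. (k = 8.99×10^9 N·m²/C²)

Coaxial Gaussian cylinder, radius r = 0.166 m, length L.
Q_enc = λL, so λ_enc = 5.45×10^-8 C/m.
Since E is radial and uniform over the curved surface, Φ = E·2πrL = Q_enc/ε₀ = λ_enc L/ε₀.
E = 2k|λ_enc|/r = 2(8.99×10^9)(5.45e-8)/(0.166) = 5.90e3 N/C.

|E| ≈ 5.90×10^3 N/C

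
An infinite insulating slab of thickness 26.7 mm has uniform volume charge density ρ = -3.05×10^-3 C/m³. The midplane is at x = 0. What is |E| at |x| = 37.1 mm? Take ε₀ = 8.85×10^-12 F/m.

The point |x| = 37.1 mm lies outside the slab (half-thickness 0.01335 m). A symmetric pillbox spanning the full slab encloses Q_enc = ρ·d·A.
Flux = 2EA ⇒ E = |ρ|d/(2ε₀), independent of distance outside.
E = (3.05×10^-3)(0.0267)/(2·8.85×10^-12) = 4.60×10^6 N/C.

E = 4.60×10^6 N/C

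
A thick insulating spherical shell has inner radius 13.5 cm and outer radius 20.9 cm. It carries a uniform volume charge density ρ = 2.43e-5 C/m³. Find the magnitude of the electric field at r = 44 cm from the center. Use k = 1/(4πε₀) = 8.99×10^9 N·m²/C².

By spherical symmetry E is radial; choose a Gaussian sphere of radius r = 44 cm (r > 20.9 cm, enclosing the whole shell).
Q_enc = ρ·(4π/3)(b³ − a³) = (2.43×10^-5)·(4π/3)·((0.209)³ − (0.135)³) = 6.788×10^-7 C.
Since E is radial and uniform over the Gaussian sphere, Φ = E·4πr² = Q_enc/ε₀.
E = k|Q_enc|/r² = (8.99×10^9)(6.788×10^-7)/(0.44)² = 3.15×10^4 N/C.

E ≈ 3.15×10^4 N/C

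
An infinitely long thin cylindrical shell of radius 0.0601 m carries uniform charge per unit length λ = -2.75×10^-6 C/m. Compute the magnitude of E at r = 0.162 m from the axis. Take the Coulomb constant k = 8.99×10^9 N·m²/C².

By cylindrical symmetry E is radial; use a coaxial Gaussian cylinder of radius 0.162 m and length L (r > 0.0601 m).
The full line charge is enclosed: λ_enc = -2.75e-6 C/m.
Applying ∮E·dA = Q_enc/ε₀ with the end caps contributing no flux:
E = 2k|λ_enc|/r = 2(8.99×10^9)(2.75e-6)/(0.162) = 3.05×10^5 N/C.

|E| = 3.05×10^5 N/C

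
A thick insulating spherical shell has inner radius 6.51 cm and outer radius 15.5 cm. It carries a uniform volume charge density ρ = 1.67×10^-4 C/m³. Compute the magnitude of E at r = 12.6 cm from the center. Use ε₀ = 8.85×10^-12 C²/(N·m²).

E ≈ 6.83e5 V/m

By spherical symmetry E is radial; choose a Gaussian sphere of radius r = 12.6 cm (within the shell material, 6.51 cm < r < 15.5 cm).
Enclosed charge is the volume from a to r: Q_enc = (4π/3)ρ(r³ − a³) = 1.206e-6 C.
By Gauss's law, ∮E·dA = E·4πr² = Q_enc/ε₀.
E = |Q_enc|/(4πε₀r²) = (1.206e-6)/(4π·8.85×10^-12·(0.126)²) = 6.83×10^5 N/C.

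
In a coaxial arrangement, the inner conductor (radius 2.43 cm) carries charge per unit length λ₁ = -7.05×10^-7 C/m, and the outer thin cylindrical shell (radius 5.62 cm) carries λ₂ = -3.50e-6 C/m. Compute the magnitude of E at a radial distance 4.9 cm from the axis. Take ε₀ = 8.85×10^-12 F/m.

2.59e5 N/C

Choose a coaxial cylinder of radius r = 4.9 cm (arbitrary length L) as the Gaussian surface (between the conductors, 2.43 cm < r < 5.62 cm).
The shell at 5.62 cm lies outside the Gaussian surface, so λ_enc = λ₁ = -7.05×10^-7 C/m.
By Gauss's law (flux through the curved wall only), E·2πrL = λ_enc L/ε₀.
E = |λ_enc|/(2πε₀r) = (7.05×10^-7)/(2π·8.85×10^-12·0.049) = 2.59×10^5 N/C.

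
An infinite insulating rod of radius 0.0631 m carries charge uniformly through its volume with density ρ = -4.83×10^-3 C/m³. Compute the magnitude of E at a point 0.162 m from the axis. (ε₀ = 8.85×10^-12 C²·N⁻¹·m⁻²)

E = 6.71×10^6 V/m

Coaxial Gaussian cylinder, radius r = 0.162 m, length L (r > 0.0631 m, full cross-section enclosed).
λ_enc = ρ·πR² = (-4.83×10^-3)π(0.0631)² = -6.042×10^-5 C/m.
Applying ∮E·dA = Q_enc/ε₀ with the end caps contributing no flux:
E = |λ_enc|/(2πε₀r) = (6.042×10^-5)/(2π·8.85×10^-12·0.162) = 6.71×10^6 N/C.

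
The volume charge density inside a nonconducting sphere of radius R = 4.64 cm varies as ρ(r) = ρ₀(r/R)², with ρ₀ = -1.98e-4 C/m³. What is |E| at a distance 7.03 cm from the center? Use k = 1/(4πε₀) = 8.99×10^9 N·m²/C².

Use a concentric Gaussian sphere at r = 7.03 cm (r > R, all charge enclosed).
Q_enc = 4π ∫₀^R ρ₀(r'/R)^2 r'² dr' = 4πρ₀R³/5 = -4.971×10^-8 C.
Gauss's law: E·4πr² = Q_enc/ε₀.
E = k|Q_enc|/r² = (8.99×10^9)(4.971e-8)/(0.0703)² = 9.04×10^4 N/C.

E ≈ 9.04×10^4 V/m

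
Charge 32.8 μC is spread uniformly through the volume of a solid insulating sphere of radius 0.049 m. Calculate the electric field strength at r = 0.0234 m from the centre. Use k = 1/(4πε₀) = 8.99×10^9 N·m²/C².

Symmetry ⇒ E = E(r) r̂. Gaussian sphere of radius r = 0.0234 m (r < R).
Only the charge within r is enclosed: Q_enc = Q·(r/R)³ = (32.8 μC)·(0.0234 m/0.049 m)³ = 3.572e-6 C.
Applying ∮E·dA = Q_enc/ε₀ with Φ = E(4πr²):
E = k|Q_enc|/r² = (8.99×10^9)(3.572×10^-6)/(0.0234)² = 5.86e7 N/C.

E = 5.86e7 N/C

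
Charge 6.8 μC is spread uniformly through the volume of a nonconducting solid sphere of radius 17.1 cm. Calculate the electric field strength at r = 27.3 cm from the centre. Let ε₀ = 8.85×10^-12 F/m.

|E| ≈ 8.20e5 V/m

Use a concentric Gaussian sphere at r = 27.3 cm (r > R, so the entire charge is enclosed).
Q_enc = 6.8 μC = 6.80×10^-6 C.
By Gauss's law, ∮E·dA = E·4πr² = Q_enc/ε₀.
E = |Q_enc|/(4πε₀r²) = (6.80×10^-6)/(4π·8.85×10^-12·(0.273)²) = 8.20e5 N/C.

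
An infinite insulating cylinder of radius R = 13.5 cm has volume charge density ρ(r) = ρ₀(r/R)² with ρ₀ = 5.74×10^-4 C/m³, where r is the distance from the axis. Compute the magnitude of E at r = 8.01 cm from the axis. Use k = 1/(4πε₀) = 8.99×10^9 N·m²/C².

Coaxial Gaussian cylinder, radius r = 8.01 cm, length L (r < R).
λ_enc = ∫₀^r ρ(r')·2πr' dr' = (2πρ₀/R²)·r^4/4 = 2.037e-6 C/m.
By Gauss's law (flux through the curved wall only), E·2πrL = λ_enc L/ε₀.
E = 2k|λ_enc|/r = 2(8.99×10^9)(2.037e-6)/(0.0801) = 4.57×10^5 N/C.

E = 4.57×10^5 N/C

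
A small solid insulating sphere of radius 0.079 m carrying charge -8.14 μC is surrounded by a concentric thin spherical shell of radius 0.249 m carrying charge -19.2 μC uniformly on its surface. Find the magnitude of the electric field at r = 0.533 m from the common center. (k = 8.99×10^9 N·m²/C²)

Symmetry ⇒ E = E(r) r̂. Gaussian sphere of radius r = 0.533 m (r > 0.249 m, enclosing both).
Q_enc = (-8.14 μC) + (-19.2 μC) = -2.734×10^-5 C.
Applying ∮E·dA = Q_enc/ε₀ with Φ = E(4πr²):
E = k|Q_enc|/r² = (8.99×10^9)(2.734×10^-5)/(0.533)² = 8.65×10^5 N/C.

|E| = 8.65×10^5 V/m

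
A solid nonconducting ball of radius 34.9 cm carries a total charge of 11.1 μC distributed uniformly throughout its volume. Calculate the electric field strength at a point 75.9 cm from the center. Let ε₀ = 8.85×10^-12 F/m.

1.73e5 N/C

By spherical symmetry E is radial; choose a Gaussian sphere of radius r = 75.9 cm (r > R, so the entire charge is enclosed).
Q_enc = 11.1 μC = 1.11e-5 C.
Applying ∮E·dA = Q_enc/ε₀ with Φ = E(4πr²):
E = |Q_enc|/(4πε₀r²) = (1.11e-5)/(4π·8.85×10^-12·(0.759)²) = 1.73×10^5 N/C.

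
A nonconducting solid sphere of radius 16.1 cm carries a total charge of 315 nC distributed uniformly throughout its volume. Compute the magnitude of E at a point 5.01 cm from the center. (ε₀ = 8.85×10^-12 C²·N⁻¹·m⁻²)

Symmetry ⇒ E = E(r) r̂. Gaussian sphere of radius r = 5.01 cm (r < R).
For a uniform sphere the enclosed fraction is (r/R)³, so Q_enc = (315 nC)(0.0501/0.161)³ = 9.492×10^-9 C.
Since E is radial and uniform over the Gaussian sphere, Φ = E·4πr² = Q_enc/ε₀.
E = |Q_enc|/(4πε₀r²) = (9.492×10^-9)/(4π·8.85×10^-12·(0.0501)²) = 3.40×10^4 N/C.

E ≈ 3.40×10^4 N/C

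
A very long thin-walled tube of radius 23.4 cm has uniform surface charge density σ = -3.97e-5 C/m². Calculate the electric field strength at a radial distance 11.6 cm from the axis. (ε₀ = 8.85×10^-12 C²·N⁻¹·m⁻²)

Choose a coaxial cylinder of radius r = 11.6 cm (arbitrary length L) as the Gaussian surface (r < 23.4 cm, inside the shell).
All the surface charge lies outside this cylinder: Q_enc = 0, hence E = 0.

E = 0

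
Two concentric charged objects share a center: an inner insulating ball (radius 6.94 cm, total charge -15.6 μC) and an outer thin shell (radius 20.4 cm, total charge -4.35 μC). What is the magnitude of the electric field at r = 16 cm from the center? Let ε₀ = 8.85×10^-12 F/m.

Symmetry ⇒ E = E(r) r̂. Gaussian sphere of radius r = 16 cm (between the bodies, 6.94 cm < r < 20.4 cm).
Only the inner charge is enclosed; the outer shell contributes nothing inside itself. Q_enc = -15.6 μC = -1.56×10^-5 C.
Gauss's law: E·4πr² = Q_enc/ε₀.
E = |Q_enc|/(4πε₀r²) = (1.56e-5)/(4π·8.85×10^-12·(0.16)²) = 5.48×10^6 N/C.

E = 5.48e6 V/m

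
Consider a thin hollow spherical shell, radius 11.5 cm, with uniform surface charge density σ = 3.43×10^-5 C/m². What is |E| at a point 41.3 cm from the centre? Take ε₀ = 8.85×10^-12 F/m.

|E| ≈ 3.01×10^5 N/C

Symmetry ⇒ E = E(r) r̂. Gaussian sphere of radius r = 41.3 cm (r > 11.5 cm).
The entire shell is enclosed: Q_enc = σ·4πR² = (3.43×10^-5)·4π·(0.115)² = 5.70×10^-6 C.
Applying ∮E·dA = Q_enc/ε₀ with Φ = E(4πr²):
E = |Q_enc|/(4πε₀r²) = (5.70×10^-6)/(4π·8.85×10^-12·(0.413)²) = 3.01e5 N/C.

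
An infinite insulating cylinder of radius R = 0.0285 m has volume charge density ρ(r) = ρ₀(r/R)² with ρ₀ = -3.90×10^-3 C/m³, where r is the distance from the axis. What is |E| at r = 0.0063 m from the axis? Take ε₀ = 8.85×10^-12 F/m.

|E| ≈ 3.39×10^4 N/C

Choose a coaxial cylinder of radius r = 0.0063 m (arbitrary length L) as the Gaussian surface (r < R).
λ_enc = ∫₀^r ρ(r')·2πr' dr' = (2πρ₀/R²)·r^4/4 = -1.188e-8 C/m.
By Gauss's law (flux through the curved wall only), E·2πrL = λ_enc L/ε₀.
E = |λ_enc|/(2πε₀r) = (1.188×10^-8)/(2π·8.85×10^-12·0.0063) = 3.39×10^4 N/C.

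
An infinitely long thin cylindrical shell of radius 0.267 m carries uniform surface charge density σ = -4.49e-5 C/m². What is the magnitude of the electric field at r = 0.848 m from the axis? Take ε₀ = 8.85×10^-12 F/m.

|E| ≈ 1.60×10^6 N/C

Coaxial Gaussian cylinder, radius r = 0.848 m, length L (r > 0.267 m).
The whole shell is enclosed: λ_enc = σ·2πR = (-4.49e-5)·2π·(0.267) = -7.532×10^-5 C/m.
By Gauss's law (flux through the curved wall only), E·2πrL = λ_enc L/ε₀.
E = |λ_enc|/(2πε₀r) = (7.532×10^-5)/(2π·8.85×10^-12·0.848) = 1.60×10^6 N/C.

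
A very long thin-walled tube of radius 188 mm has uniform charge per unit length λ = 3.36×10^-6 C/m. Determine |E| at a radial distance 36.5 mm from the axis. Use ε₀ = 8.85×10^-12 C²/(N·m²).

Coaxial Gaussian cylinder, radius r = 36.5 mm, length L (r < 188 mm, inside the shell).
All the surface charge lies outside this cylinder: Q_enc = 0, hence E = 0.

E = 0 (no enclosed charge)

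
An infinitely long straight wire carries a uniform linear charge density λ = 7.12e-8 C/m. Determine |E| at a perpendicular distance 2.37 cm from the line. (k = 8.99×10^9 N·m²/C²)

Coaxial Gaussian cylinder, radius r = 2.37 cm, length L.
Q_enc = λL, so λ_enc = 7.12×10^-8 C/m.
Since E is radial and uniform over the curved surface, Φ = E·2πrL = Q_enc/ε₀ = λ_enc L/ε₀.
E = 2k|λ_enc|/r = 2(8.99×10^9)(7.12×10^-8)/(0.0237) = 5.40×10^4 N/C.

5.40e4 V/m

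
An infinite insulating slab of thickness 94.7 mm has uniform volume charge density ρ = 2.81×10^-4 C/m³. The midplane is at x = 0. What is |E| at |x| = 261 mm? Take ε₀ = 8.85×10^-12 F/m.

1.50×10^6 N/C

The point |x| = 261 mm lies outside the slab (half-thickness 0.04735 m). A symmetric pillbox spanning the full slab encloses Q_enc = ρ·d·A.
Flux = 2EA ⇒ E = |ρ|d/(2ε₀), independent of distance outside.
E = (2.81×10^-4)(0.0947)/(2·8.85×10^-12) = 1.50×10^6 N/C.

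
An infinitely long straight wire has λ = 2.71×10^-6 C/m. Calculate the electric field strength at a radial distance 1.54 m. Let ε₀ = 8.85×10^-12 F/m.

Coaxial Gaussian cylinder, radius r = 1.54 m, length L.
Q_enc = λL, so λ_enc = 2.71e-6 C/m.
By Gauss's law (flux through the curved wall only), E·2πrL = λ_enc L/ε₀.
E = |λ_enc|/(2πε₀r) = (2.71×10^-6)/(2π·8.85×10^-12·1.54) = 3.16×10^4 N/C.

3.16×10^4 V/m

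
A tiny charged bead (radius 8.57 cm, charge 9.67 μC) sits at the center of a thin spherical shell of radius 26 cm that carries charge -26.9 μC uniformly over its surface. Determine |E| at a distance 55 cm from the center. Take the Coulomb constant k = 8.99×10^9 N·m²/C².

By spherical symmetry E is radial; choose a Gaussian sphere of radius r = 55 cm (r > 26 cm, enclosing both).
Q_enc = (9.67 μC) + (-26.9 μC) = -1.723×10^-5 C.
By Gauss's law, ∮E·dA = E·4πr² = Q_enc/ε₀.
E = k|Q_enc|/r² = (8.99×10^9)(1.723e-5)/(0.55)² = 5.12×10^5 N/C.

|E| ≈ 5.12×10^5 N/C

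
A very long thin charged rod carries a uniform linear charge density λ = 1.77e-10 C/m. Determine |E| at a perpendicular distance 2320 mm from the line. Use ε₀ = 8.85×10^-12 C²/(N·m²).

By cylindrical symmetry E is radial; use a coaxial Gaussian cylinder of radius 2320 mm and length L.
Q_enc = λL, so λ_enc = 1.77×10^-10 C/m.
Since E is radial and uniform over the curved surface, Φ = E·2πrL = Q_enc/ε₀ = λ_enc L/ε₀.
E = |λ_enc|/(2πε₀r) = (1.77e-10)/(2π·8.85×10^-12·2.32) = 1.37 N/C.

E ≈ 1.37 N/C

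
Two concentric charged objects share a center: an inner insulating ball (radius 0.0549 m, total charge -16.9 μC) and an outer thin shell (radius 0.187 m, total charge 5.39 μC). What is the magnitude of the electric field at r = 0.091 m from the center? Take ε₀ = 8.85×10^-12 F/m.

E ≈ 1.84×10^7 V/m

Use a concentric Gaussian sphere at r = 0.091 m (between the bodies, 0.0549 m < r < 0.187 m).
The shell at 0.187 m lies outside the Gaussian surface, so Q_enc = -16.9 μC = -1.69e-5 C.
Applying ∮E·dA = Q_enc/ε₀ with Φ = E(4πr²):
E = |Q_enc|/(4πε₀r²) = (1.69×10^-5)/(4π·8.85×10^-12·(0.091)²) = 1.84×10^7 N/C.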